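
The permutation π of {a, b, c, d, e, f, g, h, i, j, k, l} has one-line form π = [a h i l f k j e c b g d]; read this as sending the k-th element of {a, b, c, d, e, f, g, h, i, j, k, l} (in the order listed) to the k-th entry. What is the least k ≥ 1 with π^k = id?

Writing π as disjoint cycles, the cycle lengths are 7, 2, 2, 1.
Since disjoint cycles commute, ord(π) = lcm(7, 2, 2) = 14.

14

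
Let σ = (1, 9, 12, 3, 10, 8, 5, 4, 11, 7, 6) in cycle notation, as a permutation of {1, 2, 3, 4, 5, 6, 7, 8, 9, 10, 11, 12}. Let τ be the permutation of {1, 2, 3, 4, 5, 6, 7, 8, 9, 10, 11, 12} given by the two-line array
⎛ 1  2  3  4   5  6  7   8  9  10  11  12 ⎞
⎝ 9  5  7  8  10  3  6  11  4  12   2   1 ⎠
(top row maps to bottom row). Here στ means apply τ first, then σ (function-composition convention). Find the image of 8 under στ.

τ(8) = 11, then σ(11) = 7; composing gives (στ)(8) = 7.

7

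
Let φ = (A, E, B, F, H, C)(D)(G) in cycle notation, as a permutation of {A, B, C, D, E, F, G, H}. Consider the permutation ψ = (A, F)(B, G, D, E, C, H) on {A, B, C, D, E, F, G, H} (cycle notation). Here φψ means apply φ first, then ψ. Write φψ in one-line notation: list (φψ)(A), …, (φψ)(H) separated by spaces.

C A F E G B D H

(φψ)(x) = ψ(φ(x)). Computing each image: ψ(φ(A)) = ψ(E) = C, ψ(φ(B)) = ψ(F) = A, ψ(φ(C)) = ψ(A) = F, ψ(φ(D)) = ψ(D) = E, ψ(φ(E)) = ψ(B) = G, ψ(φ(F)) = ψ(H) = B, ψ(φ(G)) = ψ(G) = D, ψ(φ(H)) = ψ(C) = H.
Hence φψ = [C A F E G B D H].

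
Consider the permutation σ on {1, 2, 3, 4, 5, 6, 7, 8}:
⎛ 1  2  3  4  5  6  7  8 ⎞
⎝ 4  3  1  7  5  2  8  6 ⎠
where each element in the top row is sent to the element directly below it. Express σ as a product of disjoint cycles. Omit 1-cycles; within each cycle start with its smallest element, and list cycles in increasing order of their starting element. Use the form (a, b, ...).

From 1: 1 → 4 → 7 → 8 → 6 → 2 → 3 → 1, closing the cycle (1, 4, 7, 8, 6, 2, 3).
Repeating from the next unused element and collecting all non-trivial cycles gives (1, 4, 7, 8, 6, 2, 3).

(1, 4, 7, 8, 6, 2, 3)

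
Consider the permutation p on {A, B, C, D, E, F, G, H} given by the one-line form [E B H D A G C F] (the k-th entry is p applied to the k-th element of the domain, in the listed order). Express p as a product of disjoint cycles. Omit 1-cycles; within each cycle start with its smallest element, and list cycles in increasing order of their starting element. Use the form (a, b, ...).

From A: A → E → A, closing the cycle (A, E).
Continuing from each remaining unvisited element yields (A, E)(C, H, F, G).

(A, E)(C, H, F, G)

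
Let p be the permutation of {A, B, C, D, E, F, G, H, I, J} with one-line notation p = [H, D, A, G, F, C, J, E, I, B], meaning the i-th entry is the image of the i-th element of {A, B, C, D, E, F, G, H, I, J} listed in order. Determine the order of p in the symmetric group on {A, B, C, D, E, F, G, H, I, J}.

20

The disjoint-cycle form of p has cycle lengths 5, 4, 1.
Since disjoint cycles commute, ord(p) = lcm(5, 4) = 20.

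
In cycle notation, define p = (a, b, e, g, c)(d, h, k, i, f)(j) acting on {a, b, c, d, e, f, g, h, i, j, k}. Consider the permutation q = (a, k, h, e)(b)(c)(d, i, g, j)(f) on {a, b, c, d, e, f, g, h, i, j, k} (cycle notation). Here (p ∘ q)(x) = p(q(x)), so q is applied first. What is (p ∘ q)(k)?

First apply q: q(k) = h, then p(h) = k. Thus (p ∘ q)(k) = k.

k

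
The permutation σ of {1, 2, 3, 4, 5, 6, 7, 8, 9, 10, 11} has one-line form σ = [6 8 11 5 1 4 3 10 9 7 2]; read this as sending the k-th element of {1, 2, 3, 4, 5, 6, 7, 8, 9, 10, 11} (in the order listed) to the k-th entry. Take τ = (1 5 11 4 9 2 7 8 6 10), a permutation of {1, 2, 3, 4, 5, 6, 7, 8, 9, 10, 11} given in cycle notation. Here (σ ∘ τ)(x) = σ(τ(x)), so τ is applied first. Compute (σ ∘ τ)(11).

(σ ∘ τ)(11) = σ(τ(11)). τ(11) = 4, then σ(4) = 5. So (σ ∘ τ)(11) = 5.

5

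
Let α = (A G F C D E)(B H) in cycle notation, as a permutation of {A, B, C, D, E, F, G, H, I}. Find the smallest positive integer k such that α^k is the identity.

The disjoint cycles have lengths 6, 2, 1.
Since disjoint cycles commute, ord(α) = lcm(6, 2) = 6.

6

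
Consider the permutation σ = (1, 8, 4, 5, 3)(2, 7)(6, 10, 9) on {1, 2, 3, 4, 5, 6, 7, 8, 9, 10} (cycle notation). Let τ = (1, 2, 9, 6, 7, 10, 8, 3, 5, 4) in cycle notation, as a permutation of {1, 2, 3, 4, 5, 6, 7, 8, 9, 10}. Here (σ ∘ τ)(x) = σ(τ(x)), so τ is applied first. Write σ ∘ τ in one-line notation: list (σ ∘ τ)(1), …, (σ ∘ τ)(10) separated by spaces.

(σ ∘ τ)(x) = σ(τ(x)). Computing each image: σ(τ(1)) = σ(2) = 7, σ(τ(2)) = σ(9) = 6, σ(τ(3)) = σ(5) = 3, σ(τ(4)) = σ(1) = 8, σ(τ(5)) = σ(4) = 5, σ(τ(6)) = σ(7) = 2, σ(τ(7)) = σ(10) = 9, σ(τ(8)) = σ(3) = 1, σ(τ(9)) = σ(6) = 10, σ(τ(10)) = σ(8) = 4.
Hence σ ∘ τ = [7 6 3 8 5 2 9 1 10 4].

7 6 3 8 5 2 9 1 10 4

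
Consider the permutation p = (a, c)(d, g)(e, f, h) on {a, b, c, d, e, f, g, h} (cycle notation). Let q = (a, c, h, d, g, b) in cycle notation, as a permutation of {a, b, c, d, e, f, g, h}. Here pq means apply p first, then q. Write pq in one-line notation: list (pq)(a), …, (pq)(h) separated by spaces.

h a c b f d g e

(pq)(x) = q(p(x)). Computing each image: q(p(a)) = q(c) = h, q(p(b)) = q(b) = a, q(p(c)) = q(a) = c, q(p(d)) = q(g) = b, q(p(e)) = q(f) = f, q(p(f)) = q(h) = d, q(p(g)) = q(d) = g, q(p(h)) = q(e) = e.
Hence pq = [h a c b f d g e].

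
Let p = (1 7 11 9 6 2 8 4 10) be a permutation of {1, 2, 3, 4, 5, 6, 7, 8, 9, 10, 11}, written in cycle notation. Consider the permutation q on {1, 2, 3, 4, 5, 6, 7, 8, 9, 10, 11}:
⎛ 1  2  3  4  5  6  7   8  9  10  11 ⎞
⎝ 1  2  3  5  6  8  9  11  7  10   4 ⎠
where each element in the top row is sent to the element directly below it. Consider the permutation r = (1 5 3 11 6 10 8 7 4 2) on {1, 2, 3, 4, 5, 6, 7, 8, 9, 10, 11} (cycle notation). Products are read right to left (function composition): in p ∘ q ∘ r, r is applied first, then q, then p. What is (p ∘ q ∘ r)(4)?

Chase 4: r(4) = 2; q(2) = 2; p(2) = 8. Hence (p ∘ q ∘ r)(4) = 8.

8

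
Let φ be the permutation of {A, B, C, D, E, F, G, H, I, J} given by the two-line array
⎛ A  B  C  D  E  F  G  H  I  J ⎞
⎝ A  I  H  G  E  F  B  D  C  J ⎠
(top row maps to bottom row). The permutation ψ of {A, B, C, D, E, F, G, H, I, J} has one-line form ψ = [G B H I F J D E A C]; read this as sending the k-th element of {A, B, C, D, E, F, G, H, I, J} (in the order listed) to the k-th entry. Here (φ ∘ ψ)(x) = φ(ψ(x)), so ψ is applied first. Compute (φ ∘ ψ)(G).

G

First apply ψ: ψ(G) = D, then φ(D) = G. Thus (φ ∘ ψ)(G) = G.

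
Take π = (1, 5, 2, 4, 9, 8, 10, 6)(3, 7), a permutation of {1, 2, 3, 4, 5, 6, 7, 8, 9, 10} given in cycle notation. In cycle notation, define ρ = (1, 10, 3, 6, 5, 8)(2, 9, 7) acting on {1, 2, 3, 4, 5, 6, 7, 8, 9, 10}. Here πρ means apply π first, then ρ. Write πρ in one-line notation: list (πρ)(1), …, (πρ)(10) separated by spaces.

8 4 2 7 9 10 6 3 1 5

Chase each element through π then ρ: 1 → 5 → 8; 2 → 4 → 4; 3 → 7 → 2; 4 → 9 → 7; 5 → 2 → 9; 6 → 1 → 10; 7 → 3 → 6; 8 → 10 → 3; 9 → 8 → 1; 10 → 6 → 5.
So πρ in one-line form is 8 4 2 7 9 10 6 3 1 5.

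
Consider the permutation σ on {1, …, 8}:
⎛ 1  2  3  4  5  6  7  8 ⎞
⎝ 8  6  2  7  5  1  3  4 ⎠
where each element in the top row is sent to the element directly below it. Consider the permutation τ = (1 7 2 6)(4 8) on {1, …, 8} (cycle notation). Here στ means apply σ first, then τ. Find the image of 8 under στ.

σ(8) = 4, then τ(4) = 8; composing gives (στ)(8) = 8.

8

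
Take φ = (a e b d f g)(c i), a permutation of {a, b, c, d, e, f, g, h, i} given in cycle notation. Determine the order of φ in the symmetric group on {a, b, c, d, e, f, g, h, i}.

The cycle type of φ is (6, 2, 1).
The order is lcm(6, 2) = 6.

6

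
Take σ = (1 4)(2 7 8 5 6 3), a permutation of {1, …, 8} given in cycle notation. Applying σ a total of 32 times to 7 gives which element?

5

7 lies in the 6-cycle (2 7 8 5 6 3).
Since the cycle has length 6, σ^32 acts on it the same as σ^2 (32 mod 6 = 2).
Stepping 2 places around the cycle: 7 → 8 → 5.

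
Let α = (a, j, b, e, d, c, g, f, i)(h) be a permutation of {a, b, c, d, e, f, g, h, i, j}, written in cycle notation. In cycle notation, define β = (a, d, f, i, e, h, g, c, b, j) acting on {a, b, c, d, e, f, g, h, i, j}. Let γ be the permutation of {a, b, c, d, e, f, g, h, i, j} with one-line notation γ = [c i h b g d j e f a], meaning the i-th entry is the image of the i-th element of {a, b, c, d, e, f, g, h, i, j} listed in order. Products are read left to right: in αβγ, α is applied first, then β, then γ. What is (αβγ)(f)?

g

Chase f: α(f) = i; β(i) = e; γ(e) = g. Hence (αβγ)(f) = g.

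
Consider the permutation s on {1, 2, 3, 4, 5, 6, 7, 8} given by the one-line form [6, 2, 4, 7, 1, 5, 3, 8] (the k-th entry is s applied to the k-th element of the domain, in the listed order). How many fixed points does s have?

2

The fixed points (elements with s(x) = x) are {2, 8}, so there are 2.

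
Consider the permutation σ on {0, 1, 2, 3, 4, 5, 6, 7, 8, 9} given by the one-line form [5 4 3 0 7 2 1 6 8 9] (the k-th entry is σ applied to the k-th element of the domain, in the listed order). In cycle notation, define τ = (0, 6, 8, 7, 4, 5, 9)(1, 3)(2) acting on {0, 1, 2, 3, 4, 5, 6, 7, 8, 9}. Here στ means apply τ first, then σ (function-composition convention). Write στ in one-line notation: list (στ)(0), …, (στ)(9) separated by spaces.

1 0 3 4 2 9 8 7 6 5

(στ)(x) = σ(τ(x)). Computing each image: σ(τ(0)) = σ(6) = 1, σ(τ(1)) = σ(3) = 0, σ(τ(2)) = σ(2) = 3, σ(τ(3)) = σ(1) = 4, σ(τ(4)) = σ(5) = 2, σ(τ(5)) = σ(9) = 9, σ(τ(6)) = σ(8) = 8, σ(τ(7)) = σ(4) = 7, σ(τ(8)) = σ(7) = 6, σ(τ(9)) = σ(0) = 5.
Hence στ = [1 0 3 4 2 9 8 7 6 5].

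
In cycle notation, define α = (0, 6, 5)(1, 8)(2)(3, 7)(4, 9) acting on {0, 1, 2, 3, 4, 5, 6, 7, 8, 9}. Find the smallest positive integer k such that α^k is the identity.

The cycle type of α is (3, 2, 2, 2, 1).
The order is lcm(3, 2, 2, 2) = 6.

6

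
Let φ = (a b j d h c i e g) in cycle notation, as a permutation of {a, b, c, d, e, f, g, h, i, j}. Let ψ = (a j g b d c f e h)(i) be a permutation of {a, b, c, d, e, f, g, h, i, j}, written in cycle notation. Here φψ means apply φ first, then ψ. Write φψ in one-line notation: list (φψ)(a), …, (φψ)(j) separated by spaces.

Chase each element through φ then ψ: a → b → d; b → j → g; c → i → i; d → h → a; e → g → b; f → f → e; g → a → j; h → c → f; i → e → h; j → d → c.
So φψ in one-line form is d g i a b e j f h c.

d g i a b e j f h c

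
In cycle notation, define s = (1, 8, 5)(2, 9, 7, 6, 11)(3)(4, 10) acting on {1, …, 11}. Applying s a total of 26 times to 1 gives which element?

5

1 lies in the 3-cycle (1, 8, 5).
Powers repeat with period 3 on this cycle, and 26 mod 3 = 2, so s^26(1) = s^2(1).
Advancing 2 steps from 1: 1 → 8 → 5.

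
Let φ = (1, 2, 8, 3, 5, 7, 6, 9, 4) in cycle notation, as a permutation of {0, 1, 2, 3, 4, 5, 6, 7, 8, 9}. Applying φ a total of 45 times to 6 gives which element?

6

6 lies in the 9-cycle (1, 2, 8, 3, 5, 7, 6, 9, 4).
Since the cycle has length 9, φ^45 acts on it the same as φ^0 (45 mod 9 = 0).
So φ^45(6) = 6.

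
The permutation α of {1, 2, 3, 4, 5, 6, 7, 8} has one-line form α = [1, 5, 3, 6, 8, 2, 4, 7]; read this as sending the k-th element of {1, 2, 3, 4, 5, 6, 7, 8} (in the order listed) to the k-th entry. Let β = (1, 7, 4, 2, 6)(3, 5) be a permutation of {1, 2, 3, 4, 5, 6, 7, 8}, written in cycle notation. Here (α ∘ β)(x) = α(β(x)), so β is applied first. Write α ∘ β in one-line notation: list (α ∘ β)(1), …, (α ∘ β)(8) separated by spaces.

4 2 8 5 3 1 6 7

For each element, apply β then α: 1 → 7 → 4; 2 → 6 → 2; 3 → 5 → 8; 4 → 2 → 5; 5 → 3 → 3; 6 → 1 → 1; 7 → 4 → 6; 8 → 8 → 7.
So α ∘ β in one-line form is 4 2 8 5 3 1 6 7.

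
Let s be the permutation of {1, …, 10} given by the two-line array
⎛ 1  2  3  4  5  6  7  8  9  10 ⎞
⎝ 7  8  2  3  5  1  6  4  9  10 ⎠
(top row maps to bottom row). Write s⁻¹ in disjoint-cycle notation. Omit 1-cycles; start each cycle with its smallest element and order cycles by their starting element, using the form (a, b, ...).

First write s in disjoint cycles: (1, 7, 6)(2, 8, 4, 3).
Reversing each cycle (and rotating so the smallest element leads) gives s⁻¹ = (1, 6, 7)(2, 3, 4, 8).

(1, 6, 7)(2, 3, 4, 8)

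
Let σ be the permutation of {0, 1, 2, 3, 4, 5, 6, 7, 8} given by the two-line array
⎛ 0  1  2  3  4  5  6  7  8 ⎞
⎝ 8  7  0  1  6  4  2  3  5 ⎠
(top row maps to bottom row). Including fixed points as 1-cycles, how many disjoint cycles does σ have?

The cycle decomposition is (0 8 5 4 6 2)(1 7 3), which has 2 cycles (counting 1-cycles).

2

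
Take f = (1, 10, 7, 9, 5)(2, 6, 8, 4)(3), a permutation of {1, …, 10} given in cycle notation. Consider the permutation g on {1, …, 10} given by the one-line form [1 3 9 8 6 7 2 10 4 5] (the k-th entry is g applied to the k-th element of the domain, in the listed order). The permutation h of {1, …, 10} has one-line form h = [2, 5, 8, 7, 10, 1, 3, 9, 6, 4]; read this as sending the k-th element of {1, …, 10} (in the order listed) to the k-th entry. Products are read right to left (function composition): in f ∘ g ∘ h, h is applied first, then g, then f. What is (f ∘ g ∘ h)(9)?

9

Apply the permutations in order: h(9) = 6, then g(6) = 7, then f(7) = 9. So (f ∘ g ∘ h)(9) = 9.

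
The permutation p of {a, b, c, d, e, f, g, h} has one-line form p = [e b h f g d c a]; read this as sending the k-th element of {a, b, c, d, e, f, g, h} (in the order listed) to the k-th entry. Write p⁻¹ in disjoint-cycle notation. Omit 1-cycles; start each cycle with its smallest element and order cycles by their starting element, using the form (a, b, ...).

(a, h, c, g, e)(d, f)

First write p in disjoint cycles: (a, e, g, c, h)(d, f).
The inverse reverses every cycle; in canonical form, p⁻¹ = (a, h, c, g, e)(d, f).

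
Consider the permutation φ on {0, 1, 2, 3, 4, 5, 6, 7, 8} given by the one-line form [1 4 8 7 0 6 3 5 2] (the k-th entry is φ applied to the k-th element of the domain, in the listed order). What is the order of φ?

12

Writing φ as disjoint cycles, the cycle lengths are 4, 3, 2.
The order of φ is the least common multiple of its cycle lengths: lcm(4, 3, 2) = 12.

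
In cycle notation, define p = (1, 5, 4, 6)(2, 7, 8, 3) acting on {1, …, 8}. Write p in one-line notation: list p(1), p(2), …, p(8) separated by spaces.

Each element maps to the next entry in its cycle (wrapping to the front): 1→5, 2→7, 3→2, 4→6, 5→4, 6→1, 7→8, 8→3.
So the one-line form is 5 7 2 6 4 1 8 3.

5 7 2 6 4 1 8 3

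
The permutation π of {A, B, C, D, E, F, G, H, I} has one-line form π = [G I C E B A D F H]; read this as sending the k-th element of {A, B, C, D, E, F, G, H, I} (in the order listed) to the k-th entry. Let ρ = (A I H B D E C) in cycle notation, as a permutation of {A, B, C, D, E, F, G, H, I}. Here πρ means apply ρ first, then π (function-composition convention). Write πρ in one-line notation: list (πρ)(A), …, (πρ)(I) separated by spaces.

Chase each element through ρ then π: A → I → H; B → D → E; C → A → G; D → E → B; E → C → C; F → F → A; G → G → D; H → B → I; I → H → F.
So πρ in one-line form is H E G B C A D I F.

H E G B C A D I F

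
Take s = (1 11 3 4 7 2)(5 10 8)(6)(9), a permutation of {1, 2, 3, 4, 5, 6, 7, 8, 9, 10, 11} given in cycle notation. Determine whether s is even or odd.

odd

The cycle lengths are 6, 3, 1, 1.
A cycle is odd iff its length is even; s has 1 even-length cycle, so sgn(s) = (−1)^1 and s is odd.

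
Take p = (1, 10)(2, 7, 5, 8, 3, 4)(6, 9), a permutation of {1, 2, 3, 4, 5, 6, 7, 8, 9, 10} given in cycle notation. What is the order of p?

The disjoint cycles have lengths 6, 2, 2.
The order is lcm(6, 2, 2) = 6.

6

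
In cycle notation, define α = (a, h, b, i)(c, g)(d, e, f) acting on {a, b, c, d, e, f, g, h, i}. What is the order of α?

12

The cycle type of α is (4, 3, 2).
Since disjoint cycles commute, ord(α) = lcm(4, 3, 2) = 12.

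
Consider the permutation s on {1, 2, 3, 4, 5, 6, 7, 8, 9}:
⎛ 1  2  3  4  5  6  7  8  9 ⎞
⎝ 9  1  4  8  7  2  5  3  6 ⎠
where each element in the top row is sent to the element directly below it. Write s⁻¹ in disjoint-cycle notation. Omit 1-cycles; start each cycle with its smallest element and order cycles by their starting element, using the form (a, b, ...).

The cycle decomposition of s is (1, 9, 6, 2)(3, 4, 8)(5, 7).
Reversing each cycle (and rotating so the smallest element leads) gives s⁻¹ = (1, 2, 6, 9)(3, 8, 4)(5, 7).

(1, 2, 6, 9)(3, 8, 4)(5, 7)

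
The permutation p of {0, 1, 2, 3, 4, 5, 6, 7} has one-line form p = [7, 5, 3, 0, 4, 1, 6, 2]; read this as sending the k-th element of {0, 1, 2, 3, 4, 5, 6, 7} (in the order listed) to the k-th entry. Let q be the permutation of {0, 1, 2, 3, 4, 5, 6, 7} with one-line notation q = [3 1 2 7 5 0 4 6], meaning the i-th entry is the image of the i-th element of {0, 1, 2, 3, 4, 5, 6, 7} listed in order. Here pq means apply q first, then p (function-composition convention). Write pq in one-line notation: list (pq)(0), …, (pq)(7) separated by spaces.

For each element, apply q then p: 0 → 3 → 0; 1 → 1 → 5; 2 → 2 → 3; 3 → 7 → 2; 4 → 5 → 1; 5 → 0 → 7; 6 → 4 → 4; 7 → 6 → 6.
So pq in one-line form is 0 5 3 2 1 7 4 6.

0 5 3 2 1 7 4 6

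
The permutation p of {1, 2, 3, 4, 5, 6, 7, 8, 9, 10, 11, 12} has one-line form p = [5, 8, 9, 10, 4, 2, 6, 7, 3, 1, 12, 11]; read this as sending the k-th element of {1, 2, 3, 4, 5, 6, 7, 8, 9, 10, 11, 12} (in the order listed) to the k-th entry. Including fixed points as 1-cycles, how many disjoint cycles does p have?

The cycle decomposition is (1 5 4 10)(2 8 7 6)(3 9)(11 12), which has 4 cycles (counting 1-cycles).

4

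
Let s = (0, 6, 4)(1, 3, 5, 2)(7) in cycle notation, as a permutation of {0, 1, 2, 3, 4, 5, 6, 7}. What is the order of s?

12

The disjoint cycles have lengths 4, 3, 1.
Since disjoint cycles commute, ord(s) = lcm(4, 3) = 12.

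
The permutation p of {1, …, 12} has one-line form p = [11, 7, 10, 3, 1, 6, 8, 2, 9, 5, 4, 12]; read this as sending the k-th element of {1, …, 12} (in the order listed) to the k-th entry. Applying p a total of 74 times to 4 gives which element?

10

Tracing 4 → 3 → … returns to 4 after 6 steps, so 4 lies in a 6-cycle (1 11 4 3 10 5).
Since the cycle has length 6, p^74 acts on it the same as p^2 (74 mod 6 = 2).
Advancing 2 steps from 4: 4 → 3 → 10.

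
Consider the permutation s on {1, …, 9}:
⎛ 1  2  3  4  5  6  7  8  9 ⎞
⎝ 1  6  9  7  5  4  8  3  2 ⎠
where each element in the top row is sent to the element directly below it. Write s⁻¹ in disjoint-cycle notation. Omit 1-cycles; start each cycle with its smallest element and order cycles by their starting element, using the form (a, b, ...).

The cycle decomposition of s is (2, 6, 4, 7, 8, 3, 9).
Reversing each cycle (and rotating so the smallest element leads) gives s⁻¹ = (2, 9, 3, 8, 7, 4, 6).

(2, 9, 3, 8, 7, 4, 6)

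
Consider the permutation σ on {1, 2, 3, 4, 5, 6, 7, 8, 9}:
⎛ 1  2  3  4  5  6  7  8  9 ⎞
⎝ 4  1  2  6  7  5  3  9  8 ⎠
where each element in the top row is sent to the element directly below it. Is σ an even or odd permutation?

odd

In disjoint-cycle form the cycle lengths are 7, 2.
A cycle of length ℓ contributes ℓ−1 transpositions, so σ is a product of 6 + 1 = 7 transpositions — odd.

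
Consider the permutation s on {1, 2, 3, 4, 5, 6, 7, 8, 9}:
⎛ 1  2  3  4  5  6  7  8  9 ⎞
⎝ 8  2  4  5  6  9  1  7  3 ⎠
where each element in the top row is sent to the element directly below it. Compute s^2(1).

7

Tracing 1 → 8 → … returns to 1 after 3 steps, so 1 lies in a 3-cycle (1 8 7).
Advancing 2 steps from 1: 1 → 8 → 7.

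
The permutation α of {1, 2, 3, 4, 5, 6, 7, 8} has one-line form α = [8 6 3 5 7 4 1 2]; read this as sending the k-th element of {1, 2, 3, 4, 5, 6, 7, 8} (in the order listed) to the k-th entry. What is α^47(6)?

Tracing 6 → 4 → … returns to 6 after 7 steps, so 6 lies in a 7-cycle (1, 8, 2, 6, 4, 5, 7).
On a 7-cycle, α^7 is the identity, so α^47 = α^5 there (47 ≡ 5 mod 7).
Advancing 5 steps from 6: 6 → 4 → 5 → 7 → 1 → 8.

8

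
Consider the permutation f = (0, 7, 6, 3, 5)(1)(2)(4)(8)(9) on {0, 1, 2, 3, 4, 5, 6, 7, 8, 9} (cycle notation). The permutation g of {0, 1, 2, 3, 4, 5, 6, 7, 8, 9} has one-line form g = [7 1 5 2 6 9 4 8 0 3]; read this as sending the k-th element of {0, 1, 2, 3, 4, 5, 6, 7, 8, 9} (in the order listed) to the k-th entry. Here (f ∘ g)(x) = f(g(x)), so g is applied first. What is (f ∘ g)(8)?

First apply g: g(8) = 0, then f(0) = 7. Thus (f ∘ g)(8) = 7.

7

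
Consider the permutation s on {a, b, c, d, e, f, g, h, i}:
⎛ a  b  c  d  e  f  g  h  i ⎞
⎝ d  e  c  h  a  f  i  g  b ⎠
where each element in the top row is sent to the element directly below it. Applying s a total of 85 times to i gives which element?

b

Tracing i → b → … returns to i after 7 steps, so i lies in a 7-cycle (a, d, h, g, i, b, e).
Powers repeat with period 7 on this cycle, and 85 mod 7 = 1, so s^85(i) = s^1(i).
Stepping 1 place around the cycle: i → b.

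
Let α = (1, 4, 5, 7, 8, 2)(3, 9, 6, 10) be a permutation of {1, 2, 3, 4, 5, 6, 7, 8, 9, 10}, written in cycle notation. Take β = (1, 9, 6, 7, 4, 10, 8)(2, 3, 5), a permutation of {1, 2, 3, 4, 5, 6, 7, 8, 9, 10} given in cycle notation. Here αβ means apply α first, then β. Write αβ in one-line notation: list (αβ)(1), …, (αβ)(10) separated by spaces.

10 9 6 2 4 8 1 3 7 5

For each element, apply α then β: 1 → 4 → 10; 2 → 1 → 9; 3 → 9 → 6; 4 → 5 → 2; 5 → 7 → 4; 6 → 10 → 8; 7 → 8 → 1; 8 → 2 → 3; 9 → 6 → 7; 10 → 3 → 5.
So αβ in one-line form is 10 9 6 2 4 8 1 3 7 5.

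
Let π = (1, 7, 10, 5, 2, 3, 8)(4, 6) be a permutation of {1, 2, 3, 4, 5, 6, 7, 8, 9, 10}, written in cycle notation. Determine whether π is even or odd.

odd

The cycle lengths are 7, 2, 1.
A cycle of length ℓ contributes ℓ−1 transpositions, so π is a product of 6 + 1 = 7 transpositions — odd.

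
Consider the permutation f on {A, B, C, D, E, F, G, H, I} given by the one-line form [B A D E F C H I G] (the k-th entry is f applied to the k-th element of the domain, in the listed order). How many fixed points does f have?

No element satisfies f(x) = x, so there are 0 fixed points.

0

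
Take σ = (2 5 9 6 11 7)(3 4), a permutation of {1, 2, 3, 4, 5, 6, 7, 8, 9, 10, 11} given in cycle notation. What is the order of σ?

The disjoint cycles have lengths 6, 2, 1, 1, 1.
The order of σ is the least common multiple of its cycle lengths: lcm(6, 2) = 6.

6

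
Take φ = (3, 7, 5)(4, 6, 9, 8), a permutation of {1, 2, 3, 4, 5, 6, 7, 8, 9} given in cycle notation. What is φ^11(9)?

6

9 lies in the 4-cycle (4, 6, 9, 8).
Since the cycle has length 4, φ^11 acts on it the same as φ^3 (11 mod 4 = 3).
Advancing 3 steps from 9: 9 → 8 → 4 → 6.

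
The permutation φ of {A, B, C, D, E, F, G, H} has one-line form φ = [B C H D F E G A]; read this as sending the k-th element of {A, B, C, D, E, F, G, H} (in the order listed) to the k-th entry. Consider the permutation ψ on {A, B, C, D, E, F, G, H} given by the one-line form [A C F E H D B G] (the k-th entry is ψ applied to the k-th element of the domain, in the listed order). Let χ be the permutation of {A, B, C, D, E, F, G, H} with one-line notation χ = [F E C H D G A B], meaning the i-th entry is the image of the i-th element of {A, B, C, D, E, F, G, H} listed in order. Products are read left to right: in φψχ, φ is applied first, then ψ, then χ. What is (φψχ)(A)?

C

(φψχ)(A) = χ(ψ(φ(A))). φ(A) = B, then ψ(B) = C, then χ(C) = C, so the result is C.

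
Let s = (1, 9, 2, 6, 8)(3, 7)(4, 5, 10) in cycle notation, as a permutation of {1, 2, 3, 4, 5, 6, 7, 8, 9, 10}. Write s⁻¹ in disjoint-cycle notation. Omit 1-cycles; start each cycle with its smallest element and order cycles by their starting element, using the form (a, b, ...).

The inverse reverses each cycle.
Reversing each cycle of s and rotating so the smallest element leads gives (1, 8, 6, 2, 9)(3, 7)(4, 10, 5).

(1, 8, 6, 2, 9)(3, 7)(4, 10, 5)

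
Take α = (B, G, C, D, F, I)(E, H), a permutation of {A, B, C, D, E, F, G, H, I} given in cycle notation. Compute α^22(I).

I lies in the 6-cycle (B, G, C, D, F, I).
On a 6-cycle, α^6 is the identity, so α^22 = α^4 there (22 ≡ 4 mod 6).
Advancing 4 steps from I: I → B → G → C → D.

D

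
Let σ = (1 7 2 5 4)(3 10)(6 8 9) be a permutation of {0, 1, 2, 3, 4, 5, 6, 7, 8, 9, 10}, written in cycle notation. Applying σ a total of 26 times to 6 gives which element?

6 lies in the 3-cycle (6 8 9).
On a 3-cycle, σ^3 is the identity, so σ^26 = σ^2 there (26 ≡ 2 mod 3).
Stepping 2 places around the cycle: 6 → 8 → 9.

9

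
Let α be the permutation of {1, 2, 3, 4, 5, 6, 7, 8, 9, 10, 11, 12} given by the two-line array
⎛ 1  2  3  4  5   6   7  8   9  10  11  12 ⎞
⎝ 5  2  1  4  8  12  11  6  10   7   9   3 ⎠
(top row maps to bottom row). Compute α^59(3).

12

Tracing 3 → 1 → … returns to 3 after 6 steps, so 3 lies in a 6-cycle (1, 5, 8, 6, 12, 3).
Since the cycle has length 6, α^59 acts on it the same as α^5 (59 mod 6 = 5).
Advancing 5 steps from 3: 3 → 1 → 5 → 8 → 6 → 12.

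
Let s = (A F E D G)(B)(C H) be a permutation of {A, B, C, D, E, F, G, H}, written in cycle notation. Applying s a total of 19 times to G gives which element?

G lies in the 5-cycle (A F E D G).
Since the cycle has length 5, s^19 acts on it the same as s^4 (19 mod 5 = 4).
Stepping 4 places around the cycle: G → A → F → E → D.

D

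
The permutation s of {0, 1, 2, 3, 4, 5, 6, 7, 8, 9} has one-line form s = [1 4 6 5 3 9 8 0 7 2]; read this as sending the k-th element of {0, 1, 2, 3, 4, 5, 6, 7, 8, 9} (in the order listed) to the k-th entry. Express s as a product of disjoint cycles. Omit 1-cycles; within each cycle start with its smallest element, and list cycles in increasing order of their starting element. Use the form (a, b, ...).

(0, 1, 4, 3, 5, 9, 2, 6, 8, 7)

Iterating s from 0 gives 0 → 1 → 4 → 3 → 5 → 9 → 2 → 6 → 8 → 7 → 0; that is the 10-cycle (0, 1, 4, 3, 5, 9, 2, 6, 8, 7).
Continuing from each remaining unvisited element yields (0, 1, 4, 3, 5, 9, 2, 6, 8, 7).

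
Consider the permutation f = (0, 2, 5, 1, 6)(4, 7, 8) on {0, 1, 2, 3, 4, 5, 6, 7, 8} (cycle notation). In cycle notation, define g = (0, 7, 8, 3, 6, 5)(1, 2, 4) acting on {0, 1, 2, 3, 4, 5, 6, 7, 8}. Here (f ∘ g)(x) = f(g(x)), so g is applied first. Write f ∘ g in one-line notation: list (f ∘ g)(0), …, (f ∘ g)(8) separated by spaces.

8 5 7 0 6 2 1 4 3

Chase each element through g then f: 0 → 7 → 8; 1 → 2 → 5; 2 → 4 → 7; 3 → 6 → 0; 4 → 1 → 6; 5 → 0 → 2; 6 → 5 → 1; 7 → 8 → 4; 8 → 3 → 3.
Collecting the images, f ∘ g = [8 5 7 0 6 2 1 4 3].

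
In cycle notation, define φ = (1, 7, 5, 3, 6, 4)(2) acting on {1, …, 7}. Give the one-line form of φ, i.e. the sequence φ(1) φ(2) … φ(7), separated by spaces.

Reading each image from the cycles: 1↦7, 2↦2, 3↦6, 4↦1, 5↦3, 6↦4, 7↦5.
Listing these in domain order gives 7 2 6 1 3 4 5.

7 2 6 1 3 4 5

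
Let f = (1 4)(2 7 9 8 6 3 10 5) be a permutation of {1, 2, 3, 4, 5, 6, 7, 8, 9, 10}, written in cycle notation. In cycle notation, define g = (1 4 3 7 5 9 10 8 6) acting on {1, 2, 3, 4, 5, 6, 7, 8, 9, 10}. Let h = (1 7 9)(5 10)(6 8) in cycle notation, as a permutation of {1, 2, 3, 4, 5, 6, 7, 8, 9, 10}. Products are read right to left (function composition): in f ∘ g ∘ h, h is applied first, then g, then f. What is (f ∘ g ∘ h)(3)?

(f ∘ g ∘ h)(3) = f(g(h(3))). h(3) = 3, then g(3) = 7, then f(7) = 9, so the result is 9.

9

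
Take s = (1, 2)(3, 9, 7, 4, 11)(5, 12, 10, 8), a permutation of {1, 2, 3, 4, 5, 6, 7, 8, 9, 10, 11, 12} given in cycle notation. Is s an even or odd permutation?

even

The cycle lengths are 5, 4, 2, 1.
A cycle is odd iff its length is even; s has 2 even-length cycles, so sgn(s) = (−1)^2 and s is even.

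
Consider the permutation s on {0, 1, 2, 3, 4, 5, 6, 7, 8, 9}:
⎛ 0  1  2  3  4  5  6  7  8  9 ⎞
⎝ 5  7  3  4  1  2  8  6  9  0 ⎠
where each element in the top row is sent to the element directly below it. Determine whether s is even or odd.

In disjoint-cycle form the cycle lengths are 10.
A cycle of length ℓ contributes ℓ−1 transpositions, so s is a product of 9 transpositions — odd.

odd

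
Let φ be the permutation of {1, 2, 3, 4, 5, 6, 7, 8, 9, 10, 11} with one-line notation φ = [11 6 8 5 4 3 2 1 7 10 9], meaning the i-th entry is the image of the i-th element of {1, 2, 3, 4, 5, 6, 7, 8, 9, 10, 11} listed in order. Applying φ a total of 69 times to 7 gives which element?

1

Tracing 7 → 2 → … returns to 7 after 8 steps, so 7 lies in an 8-cycle (1, 11, 9, 7, 2, 6, 3, 8).
Since the cycle has length 8, φ^69 acts on it the same as φ^5 (69 mod 8 = 5).
Advancing 5 steps from 7: 7 → 2 → 6 → 3 → 8 → 1.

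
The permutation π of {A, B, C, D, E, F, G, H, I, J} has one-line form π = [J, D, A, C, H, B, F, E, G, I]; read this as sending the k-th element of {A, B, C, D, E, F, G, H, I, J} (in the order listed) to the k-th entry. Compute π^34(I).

F

Tracing I → G → … returns to I after 8 steps, so I lies in an 8-cycle (A, J, I, G, F, B, D, C).
Since the cycle has length 8, π^34 acts on it the same as π^2 (34 mod 8 = 2).
Advancing 2 steps from I: I → G → F.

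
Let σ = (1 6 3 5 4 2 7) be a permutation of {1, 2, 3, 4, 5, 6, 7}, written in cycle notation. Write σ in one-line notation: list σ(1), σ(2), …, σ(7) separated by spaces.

Reading each image from the cycles: 1→6, 2→7, 3→5, 4→2, 5→4, 6→3, 7→1.
So the one-line form is 6 7 5 2 4 3 1.

6 7 5 2 4 3 1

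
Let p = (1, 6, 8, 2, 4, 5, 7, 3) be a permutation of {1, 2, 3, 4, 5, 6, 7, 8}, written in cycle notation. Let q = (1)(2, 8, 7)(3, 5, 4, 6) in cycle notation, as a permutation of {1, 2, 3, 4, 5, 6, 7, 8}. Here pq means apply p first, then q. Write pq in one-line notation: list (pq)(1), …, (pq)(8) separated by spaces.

(pq)(x) = q(p(x)). Computing each image: q(p(1)) = q(6) = 3, q(p(2)) = q(4) = 6, q(p(3)) = q(1) = 1, q(p(4)) = q(5) = 4, q(p(5)) = q(7) = 2, q(p(6)) = q(8) = 7, q(p(7)) = q(3) = 5, q(p(8)) = q(2) = 8.
Hence pq = [3 6 1 4 2 7 5 8].

3 6 1 4 2 7 5 8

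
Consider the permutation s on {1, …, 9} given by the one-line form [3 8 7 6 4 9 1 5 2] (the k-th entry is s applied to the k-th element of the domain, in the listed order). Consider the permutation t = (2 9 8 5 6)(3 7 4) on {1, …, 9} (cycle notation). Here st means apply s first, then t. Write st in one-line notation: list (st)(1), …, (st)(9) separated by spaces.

For each element, apply s then t: 1 → 3 → 7; 2 → 8 → 5; 3 → 7 → 4; 4 → 6 → 2; 5 → 4 → 3; 6 → 9 → 8; 7 → 1 → 1; 8 → 5 → 6; 9 → 2 → 9.
Collecting the images, st = [7 5 4 2 3 8 1 6 9].

7 5 4 2 3 8 1 6 9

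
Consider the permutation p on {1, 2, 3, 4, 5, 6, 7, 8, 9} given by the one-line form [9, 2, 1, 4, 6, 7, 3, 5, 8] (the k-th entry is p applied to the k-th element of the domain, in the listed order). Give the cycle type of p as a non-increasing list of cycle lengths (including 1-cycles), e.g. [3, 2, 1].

[7, 1, 1]

The disjoint cycles are (1, 9, 8, 5, 6, 7, 3)(2)(4), with lengths 7, 1, 1 in non-increasing order.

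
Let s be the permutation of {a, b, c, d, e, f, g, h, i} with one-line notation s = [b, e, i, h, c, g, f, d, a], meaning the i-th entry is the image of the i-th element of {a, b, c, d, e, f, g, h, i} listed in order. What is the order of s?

10

The disjoint-cycle form of s has cycle lengths 5, 2, 2.
The order is lcm(5, 2, 2) = 10.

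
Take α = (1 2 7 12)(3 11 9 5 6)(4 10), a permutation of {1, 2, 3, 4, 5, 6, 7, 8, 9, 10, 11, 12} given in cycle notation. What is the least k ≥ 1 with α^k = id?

20

The disjoint cycles have lengths 5, 4, 2, 1.
The order is lcm(5, 4, 2) = 20.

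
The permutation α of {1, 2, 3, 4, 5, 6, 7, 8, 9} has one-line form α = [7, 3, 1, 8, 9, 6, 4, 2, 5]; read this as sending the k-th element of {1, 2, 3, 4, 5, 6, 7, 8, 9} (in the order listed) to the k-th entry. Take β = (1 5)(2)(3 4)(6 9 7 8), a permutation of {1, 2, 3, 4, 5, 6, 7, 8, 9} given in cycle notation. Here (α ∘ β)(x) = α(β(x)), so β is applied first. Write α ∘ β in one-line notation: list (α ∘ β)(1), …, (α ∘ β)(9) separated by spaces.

9 3 8 1 7 5 2 6 4

(α ∘ β)(x) = α(β(x)). Computing each image: α(β(1)) = α(5) = 9, α(β(2)) = α(2) = 3, α(β(3)) = α(4) = 8, α(β(4)) = α(3) = 1, α(β(5)) = α(1) = 7, α(β(6)) = α(9) = 5, α(β(7)) = α(8) = 2, α(β(8)) = α(6) = 6, α(β(9)) = α(7) = 4.
Hence α ∘ β = [9 3 8 1 7 5 2 6 4].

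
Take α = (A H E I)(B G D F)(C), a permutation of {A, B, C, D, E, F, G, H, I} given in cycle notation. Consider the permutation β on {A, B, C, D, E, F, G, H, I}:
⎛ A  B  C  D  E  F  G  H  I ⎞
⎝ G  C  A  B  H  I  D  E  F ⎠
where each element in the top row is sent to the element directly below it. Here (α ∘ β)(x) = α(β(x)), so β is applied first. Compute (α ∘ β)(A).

(α ∘ β)(A) = α(β(A)). β(A) = G, then α(G) = D. So (α ∘ β)(A) = D.

D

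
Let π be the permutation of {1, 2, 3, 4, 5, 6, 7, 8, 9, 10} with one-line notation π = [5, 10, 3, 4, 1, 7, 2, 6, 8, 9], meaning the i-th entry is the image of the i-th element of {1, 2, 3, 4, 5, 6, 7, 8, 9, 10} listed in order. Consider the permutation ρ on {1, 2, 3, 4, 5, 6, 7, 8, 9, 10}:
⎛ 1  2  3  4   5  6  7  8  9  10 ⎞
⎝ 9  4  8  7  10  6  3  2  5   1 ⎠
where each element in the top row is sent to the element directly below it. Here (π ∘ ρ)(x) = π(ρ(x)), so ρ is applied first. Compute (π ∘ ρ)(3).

6

First apply ρ: ρ(3) = 8, then π(8) = 6. Thus (π ∘ ρ)(3) = 6.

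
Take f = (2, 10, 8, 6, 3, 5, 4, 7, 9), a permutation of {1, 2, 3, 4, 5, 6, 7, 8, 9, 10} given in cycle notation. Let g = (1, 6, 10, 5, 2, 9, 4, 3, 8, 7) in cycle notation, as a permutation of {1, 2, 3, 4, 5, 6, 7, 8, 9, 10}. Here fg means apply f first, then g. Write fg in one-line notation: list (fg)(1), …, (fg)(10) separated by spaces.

For each element, apply f then g: 1 → 1 → 6; 2 → 10 → 5; 3 → 5 → 2; 4 → 7 → 1; 5 → 4 → 3; 6 → 3 → 8; 7 → 9 → 4; 8 → 6 → 10; 9 → 2 → 9; 10 → 8 → 7.
Collecting the images, fg = [6 5 2 1 3 8 4 10 9 7].

6 5 2 1 3 8 4 10 9 7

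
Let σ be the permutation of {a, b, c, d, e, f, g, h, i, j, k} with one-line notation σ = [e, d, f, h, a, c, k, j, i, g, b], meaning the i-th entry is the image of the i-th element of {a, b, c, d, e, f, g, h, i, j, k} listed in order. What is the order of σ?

Writing σ as disjoint cycles, the cycle lengths are 6, 2, 2, 1.
The order is lcm(6, 2, 2) = 6.

6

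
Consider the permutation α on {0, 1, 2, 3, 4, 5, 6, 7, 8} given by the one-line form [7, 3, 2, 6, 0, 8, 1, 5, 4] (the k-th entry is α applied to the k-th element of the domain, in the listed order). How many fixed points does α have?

The fixed points (elements with α(x) = x) are {2}, so there is 1.

1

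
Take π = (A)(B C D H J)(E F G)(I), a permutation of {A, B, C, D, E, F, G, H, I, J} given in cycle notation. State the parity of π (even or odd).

even

The cycle lengths are 5, 3, 1, 1.
A cycle is odd iff its length is even; π has 0 even-length cycles, so sgn(π) = (−1)^0 and π is even.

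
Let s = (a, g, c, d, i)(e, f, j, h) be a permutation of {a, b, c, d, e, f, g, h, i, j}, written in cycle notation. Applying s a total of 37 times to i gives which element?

g

i lies in the 5-cycle (a, g, c, d, i).
Powers repeat with period 5 on this cycle, and 37 mod 5 = 2, so s^37(i) = s^2(i).
Advancing 2 steps from i: i → a → g.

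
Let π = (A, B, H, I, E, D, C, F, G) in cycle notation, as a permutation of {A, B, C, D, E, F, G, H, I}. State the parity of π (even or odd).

even

The cycle lengths are 9.
A cycle of length ℓ contributes ℓ−1 transpositions, so π is a product of 8 transpositions — even.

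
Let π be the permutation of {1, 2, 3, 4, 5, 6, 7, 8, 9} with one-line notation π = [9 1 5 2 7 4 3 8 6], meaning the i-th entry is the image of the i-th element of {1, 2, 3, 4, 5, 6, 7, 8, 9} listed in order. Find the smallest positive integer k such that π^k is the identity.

The disjoint-cycle form of π has cycle lengths 5, 3, 1.
Since disjoint cycles commute, ord(π) = lcm(5, 3) = 15.

15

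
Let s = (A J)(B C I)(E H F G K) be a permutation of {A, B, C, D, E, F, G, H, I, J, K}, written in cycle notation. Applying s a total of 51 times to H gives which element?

F

H lies in the 5-cycle (E H F G K).
Since the cycle has length 5, s^51 acts on it the same as s^1 (51 mod 5 = 1).
Advancing 1 step from H: H → F.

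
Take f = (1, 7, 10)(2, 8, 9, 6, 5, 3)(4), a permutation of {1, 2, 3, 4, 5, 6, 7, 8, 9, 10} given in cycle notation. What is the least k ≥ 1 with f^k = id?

The cycle type of f is (6, 3, 1).
The order of f is the least common multiple of its cycle lengths: lcm(6, 3) = 6.

6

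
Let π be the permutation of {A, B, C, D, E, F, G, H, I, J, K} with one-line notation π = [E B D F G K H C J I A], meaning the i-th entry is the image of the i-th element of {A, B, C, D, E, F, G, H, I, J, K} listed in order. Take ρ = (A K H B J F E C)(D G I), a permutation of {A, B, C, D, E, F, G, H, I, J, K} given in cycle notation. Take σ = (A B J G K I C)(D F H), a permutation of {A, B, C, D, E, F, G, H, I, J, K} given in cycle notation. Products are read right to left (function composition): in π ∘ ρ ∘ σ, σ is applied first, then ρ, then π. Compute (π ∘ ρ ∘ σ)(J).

J

Apply the permutations in order: σ(J) = G, then ρ(G) = I, then π(I) = J. So (π ∘ ρ ∘ σ)(J) = J.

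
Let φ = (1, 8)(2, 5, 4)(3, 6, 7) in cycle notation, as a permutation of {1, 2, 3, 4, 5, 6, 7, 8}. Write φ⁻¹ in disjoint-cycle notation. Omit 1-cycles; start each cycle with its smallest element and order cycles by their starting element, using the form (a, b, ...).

(1, 8)(2, 4, 5)(3, 7, 6)

The inverse reverses each cycle.
After reversing and putting each cycle's least element first, φ⁻¹ = (1, 8)(2, 4, 5)(3, 7, 6).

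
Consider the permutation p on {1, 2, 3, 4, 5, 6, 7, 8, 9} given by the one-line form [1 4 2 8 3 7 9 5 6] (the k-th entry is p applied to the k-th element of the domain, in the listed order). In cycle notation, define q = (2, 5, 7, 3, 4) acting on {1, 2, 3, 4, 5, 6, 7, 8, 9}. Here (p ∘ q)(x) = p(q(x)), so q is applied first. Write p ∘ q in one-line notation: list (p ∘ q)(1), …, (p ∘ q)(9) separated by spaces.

(p ∘ q)(x) = p(q(x)). Computing each image: p(q(1)) = p(1) = 1, p(q(2)) = p(5) = 3, p(q(3)) = p(4) = 8, p(q(4)) = p(2) = 4, p(q(5)) = p(7) = 9, p(q(6)) = p(6) = 7, p(q(7)) = p(3) = 2, p(q(8)) = p(8) = 5, p(q(9)) = p(9) = 6.
Hence p ∘ q = [1 3 8 4 9 7 2 5 6].

1 3 8 4 9 7 2 5 6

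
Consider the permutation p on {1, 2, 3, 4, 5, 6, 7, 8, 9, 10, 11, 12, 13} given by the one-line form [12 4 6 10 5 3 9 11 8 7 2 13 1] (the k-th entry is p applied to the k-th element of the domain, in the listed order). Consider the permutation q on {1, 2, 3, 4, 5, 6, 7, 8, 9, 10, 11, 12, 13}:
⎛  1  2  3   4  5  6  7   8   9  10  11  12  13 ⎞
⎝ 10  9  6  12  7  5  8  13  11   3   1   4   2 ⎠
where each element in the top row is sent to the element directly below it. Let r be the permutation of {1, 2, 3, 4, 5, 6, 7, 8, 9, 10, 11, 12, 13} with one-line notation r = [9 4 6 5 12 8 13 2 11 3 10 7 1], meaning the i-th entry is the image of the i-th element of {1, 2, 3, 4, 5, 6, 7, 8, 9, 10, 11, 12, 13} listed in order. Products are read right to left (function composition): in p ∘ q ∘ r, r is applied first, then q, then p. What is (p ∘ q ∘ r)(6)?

1

Apply the permutations in order: r(6) = 8, then q(8) = 13, then p(13) = 1. So (p ∘ q ∘ r)(6) = 1.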